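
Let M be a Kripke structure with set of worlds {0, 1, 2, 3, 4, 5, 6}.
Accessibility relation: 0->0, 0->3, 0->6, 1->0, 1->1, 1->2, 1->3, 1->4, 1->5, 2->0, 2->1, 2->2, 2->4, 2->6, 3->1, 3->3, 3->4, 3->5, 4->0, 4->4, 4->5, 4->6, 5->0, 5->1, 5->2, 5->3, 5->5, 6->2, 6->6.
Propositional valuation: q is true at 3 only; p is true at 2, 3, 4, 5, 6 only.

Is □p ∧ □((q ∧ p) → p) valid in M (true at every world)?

No

Let φ = □p ∧ □((q ∧ p) → p). Evaluate φ at each world:
  0 (successors {0, 3, 6}): φ is false.
  1 (successors {0, 1, 2, 3, 4, 5}): φ is false.
  2 (successors {0, 1, 2, 4, 6}): φ is false.
  3 (successors {1, 3, 4, 5}): φ is false.
  4 (successors {0, 4, 5, 6}): φ is false.
  5 (successors {0, 1, 2, 3, 5}): φ is false.
  6 (successors {2, 6}): φ is true.
Detail at 0 (counterexample):
  At 0: □p is false, □((q ∧ p) → p) is true, so □p ∧ □((q ∧ p) → p) is false.
    At 0: □p requires p at every successor {0, 3, 6}.
      p fails at 0, so □p is false at 0.
    At 0: □((q ∧ p) → p) requires (q ∧ p) → p at every successor {0, 3, 6}.
      At 0: (q ∧ p) → p is true.
      At 3: (q ∧ p) → p is true.
      At 6: (q ∧ p) → p is true.
    So □((q ∧ p) → p) is true at 0.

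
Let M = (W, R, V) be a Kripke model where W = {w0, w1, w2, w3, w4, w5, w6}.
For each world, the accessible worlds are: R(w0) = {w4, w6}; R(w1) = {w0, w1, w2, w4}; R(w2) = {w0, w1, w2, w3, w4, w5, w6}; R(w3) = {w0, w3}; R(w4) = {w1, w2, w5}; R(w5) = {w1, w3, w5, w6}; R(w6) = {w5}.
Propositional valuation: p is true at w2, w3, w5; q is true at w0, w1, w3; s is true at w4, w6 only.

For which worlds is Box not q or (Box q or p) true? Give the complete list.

w0, w2, w3, w5, w6

Let φ = Box not q or (Box q or p). Evaluate φ at each world:
  w0 (successors {w4, w6}): φ is true.
  w1 (successors {w0, w1, w2, w4}): φ is false.
  w2 (successors {w0, w1, w2, w3, w4, w5, w6}): φ is true.
  w3 (successors {w0, w3}): φ is true.
  w4 (successors {w1, w2, w5}): φ is false.
  w5 (successors {w1, w3, w5, w6}): φ is true.
  w6 (successors {w5}): φ is true.
For instance, at w6:
  At w6: Box not q is true, Box q or p is false, so Box not q or (Box q or p) is true.
    At w6: Box not q requires not q at every successor {w5}.
      At w5: not q is true.
    So Box not q is true at w6.
    At w6: Box q is false, p is false, so Box q or p is false.
      At w6: Box q requires q at every successor {w5}.
        q fails at w5, so Box q is false at w6.
Satisfying worlds: {w0, w2, w3, w5, w6}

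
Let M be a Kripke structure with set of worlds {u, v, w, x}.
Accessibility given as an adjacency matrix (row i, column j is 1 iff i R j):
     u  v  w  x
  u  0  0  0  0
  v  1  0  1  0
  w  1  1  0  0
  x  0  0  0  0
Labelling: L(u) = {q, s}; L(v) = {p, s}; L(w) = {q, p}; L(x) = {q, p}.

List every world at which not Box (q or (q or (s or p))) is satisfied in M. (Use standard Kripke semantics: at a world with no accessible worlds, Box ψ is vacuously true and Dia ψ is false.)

none

Let φ = not Box (q or (q or (s or p))). Evaluate φ at each world:
  u (successors ∅): φ is false.
  v (successors {u, w}): φ is false.
  w (successors {u, v}): φ is false.
  x (successors ∅): φ is false.
For instance, at w:
  At w: Box (q or (q or (s or p))) is true, so not Box (q or (q or (s or p))) is false.
    At w: Box (q or (q or (s or p))) requires q or (q or (s or p)) at every successor {u, v}.
      At u: q or (q or (s or p)) is true.
      At v: q or (q or (s or p)) is true.
    So Box (q or (q or (s or p))) is true at w.
Satisfying worlds: none.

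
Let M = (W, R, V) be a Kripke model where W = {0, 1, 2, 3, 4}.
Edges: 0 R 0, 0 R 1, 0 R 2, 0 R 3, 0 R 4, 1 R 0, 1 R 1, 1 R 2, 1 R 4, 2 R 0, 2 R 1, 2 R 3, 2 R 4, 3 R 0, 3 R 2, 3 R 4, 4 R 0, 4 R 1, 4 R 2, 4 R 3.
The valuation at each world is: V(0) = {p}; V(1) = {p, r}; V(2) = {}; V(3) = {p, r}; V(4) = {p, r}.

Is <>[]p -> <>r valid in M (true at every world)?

Let φ = <>[]p -> <>r. Evaluate φ at each world:
  0 (successors {0, 1, 2, 3, 4}): φ is true.
  1 (successors {0, 1, 2, 4}): φ is true.
  2 (successors {0, 1, 3, 4}): φ is true.
  3 (successors {0, 2, 4}): φ is true.
  4 (successors {0, 1, 2, 3}): φ is true.
For instance, at 1:
  At 1: <>[]p is true, <>r is true, so <>[]p -> <>r is true.
    At 1: <>[]p requires []p at some successor in {0, 1, 2, 4}.
      []p holds at 2, so <>[]p is true at 1.
    At 1: <>r requires r at some successor in {0, 1, 2, 4}.
      r holds at 1, so <>r is true at 1.

Yes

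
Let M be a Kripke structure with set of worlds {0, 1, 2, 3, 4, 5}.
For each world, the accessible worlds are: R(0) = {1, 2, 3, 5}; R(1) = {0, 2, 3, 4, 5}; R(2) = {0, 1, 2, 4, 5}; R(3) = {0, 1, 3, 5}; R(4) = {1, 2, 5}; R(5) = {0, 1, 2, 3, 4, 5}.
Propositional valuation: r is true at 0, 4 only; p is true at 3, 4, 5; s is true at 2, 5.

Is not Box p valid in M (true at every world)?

Yes

Let φ = not Box p. Evaluate φ at each world:
  0 (successors {1, 2, 3, 5}): φ is true.
  1 (successors {0, 2, 3, 4, 5}): φ is true.
  2 (successors {0, 1, 2, 4, 5}): φ is true.
  3 (successors {0, 1, 3, 5}): φ is true.
  4 (successors {1, 2, 5}): φ is true.
  5 (successors {0, 1, 2, 3, 4, 5}): φ is true.
For instance, at 1:
  At 1: Box p is false, so not Box p is true.
    At 1: Box p requires p at every successor {0, 2, 3, 4, 5}.
      p fails at 0, so Box p is false at 1.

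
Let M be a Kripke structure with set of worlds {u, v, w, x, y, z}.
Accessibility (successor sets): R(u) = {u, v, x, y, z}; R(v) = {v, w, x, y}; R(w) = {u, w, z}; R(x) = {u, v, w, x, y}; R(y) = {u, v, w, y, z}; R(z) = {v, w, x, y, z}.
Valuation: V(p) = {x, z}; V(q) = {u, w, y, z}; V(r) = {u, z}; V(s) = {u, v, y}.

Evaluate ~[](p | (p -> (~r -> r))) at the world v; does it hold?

No

At v: [](p | (p -> (~r -> r))) is true, so ~[](p | (p -> (~r -> r))) is false.
  At v: [](p | (p -> (~r -> r))) requires p | (p -> (~r -> r)) at every successor {v, w, x, y}.
    At v: p | (p -> (~r -> r)) is true.
    At w: p | (p -> (~r -> r)) is true.
    At x: p | (p -> (~r -> r)) is true.
    At y: p | (p -> (~r -> r)) is true.
  So [](p | (p -> (~r -> r))) is true at v.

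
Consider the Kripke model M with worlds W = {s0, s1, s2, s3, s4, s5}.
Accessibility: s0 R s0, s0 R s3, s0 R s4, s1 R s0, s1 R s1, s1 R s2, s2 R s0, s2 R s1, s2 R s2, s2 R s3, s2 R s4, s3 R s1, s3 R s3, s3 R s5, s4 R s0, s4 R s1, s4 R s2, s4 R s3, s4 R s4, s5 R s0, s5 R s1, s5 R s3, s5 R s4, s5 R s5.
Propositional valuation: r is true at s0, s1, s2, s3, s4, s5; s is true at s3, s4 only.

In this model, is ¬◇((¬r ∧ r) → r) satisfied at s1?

No

At s1: ◇((¬r ∧ r) → r) is true, so ¬◇((¬r ∧ r) → r) is false.
  At s1: ◇((¬r ∧ r) → r) requires (¬r ∧ r) → r at some successor in {s0, s1, s2}.
    (¬r ∧ r) → r holds at s0, so ◇((¬r ∧ r) → r) is true at s1.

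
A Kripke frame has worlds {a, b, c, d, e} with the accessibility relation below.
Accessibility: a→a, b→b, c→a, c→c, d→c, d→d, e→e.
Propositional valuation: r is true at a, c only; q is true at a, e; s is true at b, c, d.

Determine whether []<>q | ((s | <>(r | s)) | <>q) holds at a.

Yes

Recall that []ψ holds at a world iff ψ holds at every accessible world, and <>ψ holds iff ψ holds at some accessible world.
At a: []<>q is true, (s | <>(r | s)) | <>q is true, so []<>q | ((s | <>(r | s)) | <>q) is true.
  At a: []<>q requires <>q at every successor {a}.
      At a: <>q requires q at some successor in {a}.
        q holds at a, so <>q is true at a.
  So []<>q is true at a.
  At a: s | <>(r | s) is true, <>q is true, so (s | <>(r | s)) | <>q is true.
    At a: s is false, <>(r | s) is true, so s | <>(r | s) is true.
      At a: <>(r | s) requires r | s at some successor in {a}.
        r | s holds at a, so <>(r | s) is true at a.
    At a: <>q requires q at some successor in {a}.
      q holds at a, so <>q is true at a.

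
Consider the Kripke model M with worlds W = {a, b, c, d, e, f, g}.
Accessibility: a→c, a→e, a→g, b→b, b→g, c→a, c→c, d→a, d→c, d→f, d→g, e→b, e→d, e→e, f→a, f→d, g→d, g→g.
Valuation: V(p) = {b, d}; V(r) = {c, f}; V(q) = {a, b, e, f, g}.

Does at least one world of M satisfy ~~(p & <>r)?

Let φ = ~~(p & <>r). Evaluate φ at each world:
  a (successors {c, e, g}): φ is false.
  b (successors {b, g}): φ is false.
  c (successors {a, c}): φ is false.
  d (successors {a, c, f, g}): φ is true.
  e (successors {b, d, e}): φ is false.
  f (successors {a, d}): φ is false.
  g (successors {d, g}): φ is false.
Detail at d (witness):
  At d: ~(p & <>r) is false, so ~~(p & <>r) is true.
    At d: p & <>r is true, so ~(p & <>r) is false.
      At d: p is true, <>r is true, so p & <>r is true.

Yes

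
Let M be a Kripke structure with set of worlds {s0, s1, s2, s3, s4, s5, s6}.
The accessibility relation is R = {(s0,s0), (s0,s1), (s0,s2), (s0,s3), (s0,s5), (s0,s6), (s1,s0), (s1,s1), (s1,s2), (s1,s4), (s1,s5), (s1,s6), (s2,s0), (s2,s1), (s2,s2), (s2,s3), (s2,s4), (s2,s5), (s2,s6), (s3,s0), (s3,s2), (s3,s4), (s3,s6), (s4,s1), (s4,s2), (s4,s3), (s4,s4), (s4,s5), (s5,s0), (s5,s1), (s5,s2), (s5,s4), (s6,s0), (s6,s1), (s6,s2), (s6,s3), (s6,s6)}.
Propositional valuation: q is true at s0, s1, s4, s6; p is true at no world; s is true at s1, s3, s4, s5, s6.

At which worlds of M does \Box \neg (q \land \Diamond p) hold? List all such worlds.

s0, s1, s2, s3, s4, s5, s6

Let φ = \Box \neg (q \land \Diamond p). Evaluate φ at each world:
  s0 (successors {s0, s1, s2, s3, s5, s6}): φ is true.
  s1 (successors {s0, s1, s2, s4, s5, s6}): φ is true.
  s2 (successors {s0, s1, s2, s3, s4, s5, s6}): φ is true.
  s3 (successors {s0, s2, s4, s6}): φ is true.
  s4 (successors {s1, s2, s3, s4, s5}): φ is true.
  s5 (successors {s0, s1, s2, s4}): φ is true.
  s6 (successors {s0, s1, s2, s3, s6}): φ is true.
For instance, at s4:
  At s4: \Box \neg (q \land \Diamond p) requires \neg (q \land \Diamond p) at every successor {s1, s2, s3, s4, s5}.
    At s1: \neg (q \land \Diamond p) is true.
    At s2: \neg (q \land \Diamond p) is true.
    At s3: \neg (q \land \Diamond p) is true.
    At s4: \neg (q \land \Diamond p) is true.
    At s5: \neg (q \land \Diamond p) is true.
  So \Box \neg (q \land \Diamond p) is true at s4.
Satisfying worlds: {s0, s1, s2, s3, s4, s5, s6}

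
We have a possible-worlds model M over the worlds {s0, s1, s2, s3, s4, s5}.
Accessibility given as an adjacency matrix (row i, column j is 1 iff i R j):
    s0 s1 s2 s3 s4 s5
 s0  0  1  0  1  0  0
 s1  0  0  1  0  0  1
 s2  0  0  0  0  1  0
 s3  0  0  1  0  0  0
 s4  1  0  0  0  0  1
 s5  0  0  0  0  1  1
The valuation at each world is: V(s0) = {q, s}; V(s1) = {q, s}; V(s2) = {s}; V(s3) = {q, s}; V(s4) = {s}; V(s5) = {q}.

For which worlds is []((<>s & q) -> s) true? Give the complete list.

s0, s2, s3

Recall that []ψ holds at a world iff ψ holds at every accessible world, and <>ψ holds iff ψ holds at some accessible world.
Let φ = []((<>s & q) -> s). Evaluate φ at each world:
  s0 (successors {s1, s3}): φ is true.
  s1 (successors {s2, s5}): φ is false.
  s2 (successors {s4}): φ is true.
  s3 (successors {s2}): φ is true.
  s4 (successors {s0, s5}): φ is false.
  s5 (successors {s4, s5}): φ is false.
For instance, at s4:
  At s4: []((<>s & q) -> s) requires (<>s & q) -> s at every successor {s0, s5}.
    (<>s & q) -> s fails at s5, so []((<>s & q) -> s) is false at s4.
      At s5: <>s & q is true, s is false, so (<>s & q) -> s is false.
Satisfying worlds: {s0, s2, s3}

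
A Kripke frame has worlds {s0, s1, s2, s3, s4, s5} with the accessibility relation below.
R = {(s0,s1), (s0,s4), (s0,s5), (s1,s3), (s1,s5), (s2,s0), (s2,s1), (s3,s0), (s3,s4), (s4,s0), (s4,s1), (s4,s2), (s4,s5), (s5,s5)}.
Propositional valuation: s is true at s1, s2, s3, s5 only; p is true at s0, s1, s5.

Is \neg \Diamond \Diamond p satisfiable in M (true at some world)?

Recall that \Diamond ψ holds at a world iff ψ holds at some accessible world.
Let φ = \neg \Diamond \Diamond p. Evaluate φ at each world:
  s0 (successors {s1, s4, s5}): φ is false.
  s1 (successors {s3, s5}): φ is false.
  s2 (successors {s0, s1}): φ is false.
  s3 (successors {s0, s4}): φ is false.
  s4 (successors {s0, s1, s2, s5}): φ is false.
  s5 (successors {s5}): φ is false.
For instance, at s3:
  At s3: \Diamond \Diamond p is true, so \neg \Diamond \Diamond p is false.
    At s3: \Diamond \Diamond p requires \Diamond p at some successor in {s0, s4}.
      \Diamond p holds at s0, so \Diamond \Diamond p is true at s3.

No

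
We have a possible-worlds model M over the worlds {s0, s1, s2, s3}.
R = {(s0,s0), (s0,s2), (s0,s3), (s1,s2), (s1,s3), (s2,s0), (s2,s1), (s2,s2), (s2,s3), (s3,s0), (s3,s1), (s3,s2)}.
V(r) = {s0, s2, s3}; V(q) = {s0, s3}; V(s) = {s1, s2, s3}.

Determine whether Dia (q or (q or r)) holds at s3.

At s3: Dia (q or (q or r)) requires q or (q or r) at some successor in {s0, s1, s2}.
  q or (q or r) holds at s0, so Dia (q or (q or r)) is true at s3.

Yes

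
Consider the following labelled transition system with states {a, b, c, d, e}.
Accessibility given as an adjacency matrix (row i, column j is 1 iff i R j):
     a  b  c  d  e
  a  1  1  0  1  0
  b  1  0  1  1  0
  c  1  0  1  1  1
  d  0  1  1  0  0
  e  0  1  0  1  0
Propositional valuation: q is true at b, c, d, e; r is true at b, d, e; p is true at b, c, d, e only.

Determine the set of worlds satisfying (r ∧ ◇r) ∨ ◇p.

Recall that ◇ψ holds at a world iff ψ holds at some accessible world.
Let φ = (r ∧ ◇r) ∨ ◇p. Evaluate φ at each world:
  a (successors {a, b, d}): φ is true.
  b (successors {a, c, d}): φ is true.
  c (successors {a, c, d, e}): φ is true.
  d (successors {b, c}): φ is true.
  e (successors {b, d}): φ is true.
For instance, at a:
  At a: r ∧ ◇r is false, ◇p is true, so (r ∧ ◇r) ∨ ◇p is true.
    At a: r is false, ◇r is true, so r ∧ ◇r is false.
      At a: ◇r requires r at some successor in {a, b, d}.
        r holds at b, so ◇r is true at a.
    At a: ◇p requires p at some successor in {a, b, d}.
      p holds at b, so ◇p is true at a.
Satisfying worlds: {a, b, c, d, e}

a, b, c, d, e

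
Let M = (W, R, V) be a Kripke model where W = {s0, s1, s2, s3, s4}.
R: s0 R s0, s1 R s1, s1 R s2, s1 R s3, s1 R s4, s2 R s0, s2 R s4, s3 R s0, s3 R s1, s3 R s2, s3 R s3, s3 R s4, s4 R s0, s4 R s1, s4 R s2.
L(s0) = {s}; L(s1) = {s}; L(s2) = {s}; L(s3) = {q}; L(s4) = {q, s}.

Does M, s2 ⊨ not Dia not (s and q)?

No

At s2: Dia not (s and q) is true, so not Dia not (s and q) is false.
  At s2: Dia not (s and q) requires not (s and q) at some successor in {s0, s4}.
    not (s and q) holds at s0, so Dia not (s and q) is true at s2.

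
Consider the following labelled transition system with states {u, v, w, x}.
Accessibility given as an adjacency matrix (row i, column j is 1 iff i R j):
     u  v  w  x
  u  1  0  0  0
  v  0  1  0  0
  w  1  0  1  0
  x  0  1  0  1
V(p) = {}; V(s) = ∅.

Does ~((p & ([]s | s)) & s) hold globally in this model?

Recall that []ψ holds at a world iff ψ holds at every accessible world, and <>ψ holds iff ψ holds at some accessible world.
Let φ = ~((p & ([]s | s)) & s). Evaluate φ at each world:
  u (successors {u}): φ is true.
  v (successors {v}): φ is true.
  w (successors {u, w}): φ is true.
  x (successors {v, x}): φ is true.
For instance, at w:
  At w: (p & ([]s | s)) & s is false, so ~((p & ([]s | s)) & s) is true.
    At w: p & ([]s | s) is false, s is false, so (p & ([]s | s)) & s is false.
      At w: p is false, []s | s is false, so p & ([]s | s) is false.

Yes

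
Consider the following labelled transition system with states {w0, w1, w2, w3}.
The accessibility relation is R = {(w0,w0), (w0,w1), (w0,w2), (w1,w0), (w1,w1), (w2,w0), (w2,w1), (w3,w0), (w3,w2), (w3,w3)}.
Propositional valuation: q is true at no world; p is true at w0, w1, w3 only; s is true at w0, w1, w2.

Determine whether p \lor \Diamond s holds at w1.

Yes

At w1: p is true, \Diamond s is true, so p \lor \Diamond s is true.
  At w1: \Diamond s requires s at some successor in {w0, w1}.
    s holds at w0, so \Diamond s is true at w1.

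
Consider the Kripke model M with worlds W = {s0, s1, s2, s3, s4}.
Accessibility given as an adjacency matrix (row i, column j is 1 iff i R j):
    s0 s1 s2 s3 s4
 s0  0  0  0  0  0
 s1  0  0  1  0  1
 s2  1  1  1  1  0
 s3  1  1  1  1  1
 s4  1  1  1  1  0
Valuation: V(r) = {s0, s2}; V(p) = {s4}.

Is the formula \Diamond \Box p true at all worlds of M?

Let φ = \Diamond \Box p. Evaluate φ at each world:
  s0 (successors ∅): φ is false.
  s1 (successors {s2, s4}): φ is false.
  s2 (successors {s0, s1, s2, s3}): φ is true.
  s3 (successors {s0, s1, s2, s3, s4}): φ is true.
  s4 (successors {s0, s1, s2, s3}): φ is true.
Detail at s0 (counterexample):
  At s0: no accessible worlds, so \Diamond \Box p is false.

No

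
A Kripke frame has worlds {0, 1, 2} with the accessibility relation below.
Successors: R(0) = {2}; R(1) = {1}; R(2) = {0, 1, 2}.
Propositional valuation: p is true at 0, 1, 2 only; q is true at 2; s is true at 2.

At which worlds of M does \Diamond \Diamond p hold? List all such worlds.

0, 1, 2

Let φ = \Diamond \Diamond p. Evaluate φ at each world:
  0 (successors {2}): φ is true.
  1 (successors {1}): φ is true.
  2 (successors {0, 1, 2}): φ is true.
For instance, at 0:
  At 0: \Diamond \Diamond p requires \Diamond p at some successor in {2}.
    \Diamond p holds at 2, so \Diamond \Diamond p is true at 0.
      At 2: \Diamond p requires p at some successor in {0, 1, 2}.
        p holds at 0, so \Diamond p is true at 2.
Satisfying worlds: {0, 1, 2}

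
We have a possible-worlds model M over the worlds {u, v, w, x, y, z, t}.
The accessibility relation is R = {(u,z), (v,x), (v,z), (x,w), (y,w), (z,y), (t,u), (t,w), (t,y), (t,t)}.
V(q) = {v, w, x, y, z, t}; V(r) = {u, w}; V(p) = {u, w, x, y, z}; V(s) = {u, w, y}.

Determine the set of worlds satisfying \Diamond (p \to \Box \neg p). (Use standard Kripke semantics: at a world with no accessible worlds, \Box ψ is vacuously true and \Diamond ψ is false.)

x, y, t

Let φ = \Diamond (p \to \Box \neg p). Evaluate φ at each world:
  u (successors {z}): φ is false.
  v (successors {x, z}): φ is false.
  w (successors ∅): φ is false.
  x (successors {w}): φ is true.
  y (successors {w}): φ is true.
  z (successors {y}): φ is false.
  t (successors {u, w, y, t}): φ is true.
For instance, at t:
  At t: \Diamond (p \to \Box \neg p) requires p \to \Box \neg p at some successor in {u, w, y, t}.
    p \to \Box \neg p holds at w, so \Diamond (p \to \Box \neg p) is true at t.
      At w: p is true, \Box \neg p is true, so p \to \Box \neg p is true.
Satisfying worlds: {x, y, t}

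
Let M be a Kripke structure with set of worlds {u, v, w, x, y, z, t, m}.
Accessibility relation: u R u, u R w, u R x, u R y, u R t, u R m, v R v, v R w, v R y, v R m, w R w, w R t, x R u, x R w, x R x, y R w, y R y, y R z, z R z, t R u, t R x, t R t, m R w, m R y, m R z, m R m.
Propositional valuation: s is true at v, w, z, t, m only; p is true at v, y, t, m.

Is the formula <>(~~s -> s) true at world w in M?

Yes

Recall that <>ψ holds at a world iff ψ holds at some accessible world.
At w: <>(~~s -> s) requires ~~s -> s at some successor in {w, t}.
  ~~s -> s holds at w, so <>(~~s -> s) is true at w.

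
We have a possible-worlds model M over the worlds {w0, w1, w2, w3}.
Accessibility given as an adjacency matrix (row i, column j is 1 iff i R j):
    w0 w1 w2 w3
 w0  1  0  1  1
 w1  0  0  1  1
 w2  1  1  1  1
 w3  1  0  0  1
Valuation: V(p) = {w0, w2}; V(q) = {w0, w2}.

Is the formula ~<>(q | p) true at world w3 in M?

No

At w3: <>(q | p) is true, so ~<>(q | p) is false.
  At w3: <>(q | p) requires q | p at some successor in {w0, w3}.
    q | p holds at w0, so <>(q | p) is true at w3.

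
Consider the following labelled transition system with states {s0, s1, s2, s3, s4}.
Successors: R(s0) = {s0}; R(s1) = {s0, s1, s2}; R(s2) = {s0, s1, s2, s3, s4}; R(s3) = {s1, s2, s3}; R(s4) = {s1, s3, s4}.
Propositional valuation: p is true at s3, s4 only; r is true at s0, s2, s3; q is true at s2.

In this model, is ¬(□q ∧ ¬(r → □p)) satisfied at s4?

Yes

At s4: □q ∧ ¬(r → □p) is false, so ¬(□q ∧ ¬(r → □p)) is true.
  At s4: □q is false, ¬(r → □p) is false, so □q ∧ ¬(r → □p) is false.
    At s4: □q requires q at every successor {s1, s3, s4}.
      q fails at s1, so □q is false at s4.
    At s4: r → □p is true, so ¬(r → □p) is false.
      At s4: r is false, □p is false, so r → □p is true.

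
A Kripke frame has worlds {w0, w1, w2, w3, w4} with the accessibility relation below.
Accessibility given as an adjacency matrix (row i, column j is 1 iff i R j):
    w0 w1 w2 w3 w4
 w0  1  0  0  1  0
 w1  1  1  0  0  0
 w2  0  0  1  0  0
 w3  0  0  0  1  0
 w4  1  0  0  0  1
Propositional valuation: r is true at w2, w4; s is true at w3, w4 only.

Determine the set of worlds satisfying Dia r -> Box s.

Recall that Box ψ holds at a world iff ψ holds at every accessible world, and Dia ψ holds iff ψ holds at some accessible world.
Let φ = Dia r -> Box s. Evaluate φ at each world:
  w0 (successors {w0, w3}): φ is true.
  w1 (successors {w0, w1}): φ is true.
  w2 (successors {w2}): φ is false.
  w3 (successors {w3}): φ is true.
  w4 (successors {w0, w4}): φ is false.
For instance, at w2:
  At w2: Dia r is true, Box s is false, so Dia r -> Box s is false.
    At w2: Dia r requires r at some successor in {w2}.
      r holds at w2, so Dia r is true at w2.
    At w2: Box s requires s at every successor {w2}.
      s fails at w2, so Box s is false at w2.
Satisfying worlds: {w0, w1, w3}

w0, w1, w3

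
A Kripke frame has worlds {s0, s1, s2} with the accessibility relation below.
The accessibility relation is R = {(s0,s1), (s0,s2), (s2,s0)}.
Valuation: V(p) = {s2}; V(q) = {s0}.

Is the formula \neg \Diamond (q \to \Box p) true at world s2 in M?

At s2: \Diamond (q \to \Box p) is false, so \neg \Diamond (q \to \Box p) is true.
  At s2: \Diamond (q \to \Box p) requires q \to \Box p at some successor in {s0}.
    At s0: q \to \Box p is false.
  So \Diamond (q \to \Box p) is false at s2.

Yes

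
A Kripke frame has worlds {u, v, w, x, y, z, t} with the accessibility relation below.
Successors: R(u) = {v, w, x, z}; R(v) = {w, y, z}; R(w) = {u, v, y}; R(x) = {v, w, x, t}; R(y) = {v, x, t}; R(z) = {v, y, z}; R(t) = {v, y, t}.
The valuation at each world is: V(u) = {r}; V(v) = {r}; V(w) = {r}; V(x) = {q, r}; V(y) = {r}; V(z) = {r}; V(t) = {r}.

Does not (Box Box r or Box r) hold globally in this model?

Let φ = not (Box Box r or Box r). Evaluate φ at each world:
  u (successors {v, w, x, z}): φ is false.
  v (successors {w, y, z}): φ is false.
  w (successors {u, v, y}): φ is false.
  x (successors {v, w, x, t}): φ is false.
  y (successors {v, x, t}): φ is false.
  z (successors {v, y, z}): φ is false.
  t (successors {v, y, t}): φ is false.
Detail at u (counterexample):
  At u: Box Box r or Box r is true, so not (Box Box r or Box r) is false.
    At u: Box Box r is true, Box r is true, so Box Box r or Box r is true.
      At u: Box Box r requires Box r at every successor {v, w, x, z}.
        At v: Box r is true.
        At w: Box r is true.
        At x: Box r is true.
        At z: Box r is true.
      So Box Box r is true at u.
      At u: Box r requires r at every successor {v, w, x, z}.
        At v: r is true.
        At w: r is true.
        At x: r is true.
        At z: r is true.
      So Box r is true at u.

No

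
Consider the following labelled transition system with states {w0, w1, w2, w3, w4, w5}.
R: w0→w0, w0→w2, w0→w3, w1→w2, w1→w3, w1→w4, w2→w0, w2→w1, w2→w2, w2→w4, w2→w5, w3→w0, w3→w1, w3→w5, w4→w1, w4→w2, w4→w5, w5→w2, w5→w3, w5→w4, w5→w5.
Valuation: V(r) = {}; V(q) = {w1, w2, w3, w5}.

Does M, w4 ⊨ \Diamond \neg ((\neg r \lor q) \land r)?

At w4: \Diamond \neg ((\neg r \lor q) \land r) requires \neg ((\neg r \lor q) \land r) at some successor in {w1, w2, w5}.
  \neg ((\neg r \lor q) \land r) holds at w1, so \Diamond \neg ((\neg r \lor q) \land r) is true at w4.

Yes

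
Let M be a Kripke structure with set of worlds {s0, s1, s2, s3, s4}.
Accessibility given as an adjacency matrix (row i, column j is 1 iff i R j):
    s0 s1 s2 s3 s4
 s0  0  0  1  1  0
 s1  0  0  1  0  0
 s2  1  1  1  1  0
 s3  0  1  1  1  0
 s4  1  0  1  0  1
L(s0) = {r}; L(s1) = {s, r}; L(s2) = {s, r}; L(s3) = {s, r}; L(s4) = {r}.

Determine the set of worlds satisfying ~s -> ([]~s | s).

Let φ = ~s -> ([]~s | s). Evaluate φ at each world:
  s0 (successors {s2, s3}): φ is false.
  s1 (successors {s2}): φ is true.
  s2 (successors {s0, s1, s2, s3}): φ is true.
  s3 (successors {s1, s2, s3}): φ is true.
  s4 (successors {s0, s2, s4}): φ is false.
For instance, at s4:
  At s4: ~s is true, []~s | s is false, so ~s -> ([]~s | s) is false.
    At s4: []~s is false, s is false, so []~s | s is false.
      At s4: []~s requires ~s at every successor {s0, s2, s4}.
        ~s fails at s2, so []~s is false at s4.
Satisfying worlds: {s1, s2, s3}

s1, s2, s3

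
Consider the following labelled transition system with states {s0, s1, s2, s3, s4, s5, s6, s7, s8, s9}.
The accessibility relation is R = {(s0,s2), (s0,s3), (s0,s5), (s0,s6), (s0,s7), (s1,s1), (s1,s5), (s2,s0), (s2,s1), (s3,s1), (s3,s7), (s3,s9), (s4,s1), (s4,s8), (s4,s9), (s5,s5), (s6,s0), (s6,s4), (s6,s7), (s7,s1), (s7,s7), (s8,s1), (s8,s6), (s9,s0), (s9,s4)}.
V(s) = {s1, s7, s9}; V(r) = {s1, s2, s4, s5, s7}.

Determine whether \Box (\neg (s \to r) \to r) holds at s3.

At s3: \Box (\neg (s \to r) \to r) requires \neg (s \to r) \to r at every successor {s1, s7, s9}.
  \neg (s \to r) \to r fails at s9, so \Box (\neg (s \to r) \to r) is false at s3.

No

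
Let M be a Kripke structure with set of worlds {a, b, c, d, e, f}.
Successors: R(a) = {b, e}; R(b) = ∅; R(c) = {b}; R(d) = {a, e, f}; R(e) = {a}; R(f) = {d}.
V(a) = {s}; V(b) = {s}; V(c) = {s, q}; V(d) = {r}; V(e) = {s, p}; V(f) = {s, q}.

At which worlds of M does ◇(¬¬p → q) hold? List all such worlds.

Let φ = ◇(¬¬p → q). Evaluate φ at each world:
  a (successors {b, e}): φ is true.
  b (successors ∅): φ is false.
  c (successors {b}): φ is true.
  d (successors {a, e, f}): φ is true.
  e (successors {a}): φ is true.
  f (successors {d}): φ is true.
For instance, at a:
  At a: ◇(¬¬p → q) requires ¬¬p → q at some successor in {b, e}.
    ¬¬p → q holds at b, so ◇(¬¬p → q) is true at a.
Satisfying worlds: {a, c, d, e, f}

a, c, d, e, f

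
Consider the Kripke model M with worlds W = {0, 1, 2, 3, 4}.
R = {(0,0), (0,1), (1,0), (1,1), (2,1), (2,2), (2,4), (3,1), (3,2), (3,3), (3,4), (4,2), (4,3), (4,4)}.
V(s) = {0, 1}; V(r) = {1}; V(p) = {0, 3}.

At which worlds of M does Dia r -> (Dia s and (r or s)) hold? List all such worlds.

Recall that Dia ψ holds at a world iff ψ holds at some accessible world.
Let φ = Dia r -> (Dia s and (r or s)). Evaluate φ at each world:
  0 (successors {0, 1}): φ is true.
  1 (successors {0, 1}): φ is true.
  2 (successors {1, 2, 4}): φ is false.
  3 (successors {1, 2, 3, 4}): φ is false.
  4 (successors {2, 3, 4}): φ is true.
For instance, at 1:
  At 1: Dia r is true, Dia s and (r or s) is true, so Dia r -> (Dia s and (r or s)) is true.
    At 1: Dia r requires r at some successor in {0, 1}.
      r holds at 1, so Dia r is true at 1.
    At 1: Dia s is true, r or s is true, so Dia s and (r or s) is true.
      At 1: Dia s requires s at some successor in {0, 1}.
        s holds at 0, so Dia s is true at 1.
Satisfying worlds: {0, 1, 4}

0, 1, 4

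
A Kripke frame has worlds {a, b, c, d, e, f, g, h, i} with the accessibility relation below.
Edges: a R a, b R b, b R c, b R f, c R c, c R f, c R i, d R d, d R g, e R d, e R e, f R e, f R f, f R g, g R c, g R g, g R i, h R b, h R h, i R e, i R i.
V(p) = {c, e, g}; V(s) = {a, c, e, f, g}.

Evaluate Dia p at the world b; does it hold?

At b: Dia p requires p at some successor in {b, c, f}.
  p holds at c, so Dia p is true at b.

Yes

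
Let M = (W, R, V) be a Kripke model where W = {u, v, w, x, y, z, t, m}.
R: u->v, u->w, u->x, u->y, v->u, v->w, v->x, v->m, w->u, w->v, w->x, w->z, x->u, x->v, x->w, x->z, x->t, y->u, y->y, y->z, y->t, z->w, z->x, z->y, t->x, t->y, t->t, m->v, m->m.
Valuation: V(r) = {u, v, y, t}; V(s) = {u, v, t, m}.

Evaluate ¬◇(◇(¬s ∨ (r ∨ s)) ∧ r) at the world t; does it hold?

No

At t: ◇(◇(¬s ∨ (r ∨ s)) ∧ r) is true, so ¬◇(◇(¬s ∨ (r ∨ s)) ∧ r) is false.
  At t: ◇(◇(¬s ∨ (r ∨ s)) ∧ r) requires ◇(¬s ∨ (r ∨ s)) ∧ r at some successor in {x, y, t}.
    ◇(¬s ∨ (r ∨ s)) ∧ r holds at y, so ◇(◇(¬s ∨ (r ∨ s)) ∧ r) is true at t.
      At y: ◇(¬s ∨ (r ∨ s)) is true, r is true, so ◇(¬s ∨ (r ∨ s)) ∧ r is true.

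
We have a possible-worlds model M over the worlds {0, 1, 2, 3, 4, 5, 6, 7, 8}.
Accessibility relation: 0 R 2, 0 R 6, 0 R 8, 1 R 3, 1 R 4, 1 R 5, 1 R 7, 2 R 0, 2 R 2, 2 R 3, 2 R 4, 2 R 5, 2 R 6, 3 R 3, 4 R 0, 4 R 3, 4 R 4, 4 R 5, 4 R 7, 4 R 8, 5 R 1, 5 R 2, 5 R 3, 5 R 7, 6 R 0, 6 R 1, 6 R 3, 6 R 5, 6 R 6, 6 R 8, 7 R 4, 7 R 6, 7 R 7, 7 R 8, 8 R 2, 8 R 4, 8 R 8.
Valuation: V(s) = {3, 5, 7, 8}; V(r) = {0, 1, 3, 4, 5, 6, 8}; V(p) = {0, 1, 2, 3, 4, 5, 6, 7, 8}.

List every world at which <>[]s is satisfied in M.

1, 2, 3, 4, 5, 6

Let φ = <>[]s. Evaluate φ at each world:
  0 (successors {2, 6, 8}): φ is false.
  1 (successors {3, 4, 5, 7}): φ is true.
  2 (successors {0, 2, 3, 4, 5, 6}): φ is true.
  3 (successors {3}): φ is true.
  4 (successors {0, 3, 4, 5, 7, 8}): φ is true.
  5 (successors {1, 2, 3, 7}): φ is true.
  6 (successors {0, 1, 3, 5, 6, 8}): φ is true.
  7 (successors {4, 6, 7, 8}): φ is false.
  8 (successors {2, 4, 8}): φ is false.
For instance, at 5:
  At 5: <>[]s requires []s at some successor in {1, 2, 3, 7}.
    []s holds at 3, so <>[]s is true at 5.
      At 3: []s requires s at every successor {3}.
        At 3: s is true.
      So []s is true at 3.
Satisfying worlds: {1, 2, 3, 4, 5, 6}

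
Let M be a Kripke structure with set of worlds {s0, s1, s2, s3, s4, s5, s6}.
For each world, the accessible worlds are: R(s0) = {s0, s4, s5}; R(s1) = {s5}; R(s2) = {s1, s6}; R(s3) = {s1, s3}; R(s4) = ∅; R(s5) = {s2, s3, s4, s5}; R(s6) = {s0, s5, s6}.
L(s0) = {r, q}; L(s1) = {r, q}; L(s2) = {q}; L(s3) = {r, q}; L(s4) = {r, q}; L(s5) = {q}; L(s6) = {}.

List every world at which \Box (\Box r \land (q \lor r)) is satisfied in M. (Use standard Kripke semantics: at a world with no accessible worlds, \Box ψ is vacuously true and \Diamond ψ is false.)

s4

Let φ = \Box (\Box r \land (q \lor r)). Evaluate φ at each world:
  s0 (successors {s0, s4, s5}): φ is false.
  s1 (successors {s5}): φ is false.
  s2 (successors {s1, s6}): φ is false.
  s3 (successors {s1, s3}): φ is false.
  s4 (successors ∅): φ is true.
  s5 (successors {s2, s3, s4, s5}): φ is false.
  s6 (successors {s0, s5, s6}): φ is false.
For instance, at s2:
  At s2: \Box (\Box r \land (q \lor r)) requires \Box r \land (q \lor r) at every successor {s1, s6}.
    \Box r \land (q \lor r) fails at s1, so \Box (\Box r \land (q \lor r)) is false at s2.
      At s1: \Box r is false, q \lor r is true, so \Box r \land (q \lor r) is false.
Satisfying worlds: {s4}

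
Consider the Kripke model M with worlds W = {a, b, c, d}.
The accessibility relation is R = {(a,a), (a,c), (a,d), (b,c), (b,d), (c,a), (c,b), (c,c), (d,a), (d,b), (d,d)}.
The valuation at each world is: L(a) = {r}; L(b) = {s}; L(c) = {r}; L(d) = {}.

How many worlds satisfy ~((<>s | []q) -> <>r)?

Let φ = ~((<>s | []q) -> <>r). Evaluate φ at each world:
  a (successors {a, c, d}): φ is false.
  b (successors {c, d}): φ is false.
  c (successors {a, b, c}): φ is false.
  d (successors {a, b, d}): φ is false.
For instance, at d:
  At d: (<>s | []q) -> <>r is true, so ~((<>s | []q) -> <>r) is false.
    At d: <>s | []q is true, <>r is true, so (<>s | []q) -> <>r is true.
      At d: <>s is true, []q is false, so <>s | []q is true.
      At d: <>r requires r at some successor in {a, b, d}.
        r holds at a, so <>r is true at d.
Satisfying worlds: none.

0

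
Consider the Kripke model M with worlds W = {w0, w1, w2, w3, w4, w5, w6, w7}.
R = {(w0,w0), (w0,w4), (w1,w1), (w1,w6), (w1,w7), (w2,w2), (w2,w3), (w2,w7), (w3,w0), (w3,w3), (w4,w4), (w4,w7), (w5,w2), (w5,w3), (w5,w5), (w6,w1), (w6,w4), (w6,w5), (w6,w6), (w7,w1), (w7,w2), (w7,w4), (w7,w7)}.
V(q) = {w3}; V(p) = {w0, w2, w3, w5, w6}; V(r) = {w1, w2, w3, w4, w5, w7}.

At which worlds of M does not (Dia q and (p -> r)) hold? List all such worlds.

Recall that Dia ψ holds at a world iff ψ holds at some accessible world.
Let φ = not (Dia q and (p -> r)). Evaluate φ at each world:
  w0 (successors {w0, w4}): φ is true.
  w1 (successors {w1, w6, w7}): φ is true.
  w2 (successors {w2, w3, w7}): φ is false.
  w3 (successors {w0, w3}): φ is false.
  w4 (successors {w4, w7}): φ is true.
  w5 (successors {w2, w3, w5}): φ is false.
  w6 (successors {w1, w4, w5, w6}): φ is true.
  w7 (successors {w1, w2, w4, w7}): φ is true.
For instance, at w5:
  At w5: Dia q and (p -> r) is true, so not (Dia q and (p -> r)) is false.
    At w5: Dia q is true, p -> r is true, so Dia q and (p -> r) is true.
      At w5: Dia q requires q at some successor in {w2, w3, w5}.
        q holds at w3, so Dia q is true at w5.
Satisfying worlds: {w0, w1, w4, w6, w7}

w0, w1, w4, w6, w7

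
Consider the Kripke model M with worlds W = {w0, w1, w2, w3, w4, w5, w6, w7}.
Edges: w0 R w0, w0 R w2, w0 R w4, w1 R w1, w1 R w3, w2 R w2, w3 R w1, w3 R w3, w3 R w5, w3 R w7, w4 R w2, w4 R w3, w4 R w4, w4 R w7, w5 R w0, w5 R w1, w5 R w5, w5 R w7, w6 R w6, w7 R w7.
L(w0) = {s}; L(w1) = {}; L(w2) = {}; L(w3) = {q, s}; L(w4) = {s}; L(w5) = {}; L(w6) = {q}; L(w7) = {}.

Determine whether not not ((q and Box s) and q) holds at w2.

No

At w2: not ((q and Box s) and q) is true, so not not ((q and Box s) and q) is false.
  At w2: (q and Box s) and q is false, so not ((q and Box s) and q) is true.
    At w2: q and Box s is false, q is false, so (q and Box s) and q is false.
      At w2: q is false, Box s is false, so q and Box s is false.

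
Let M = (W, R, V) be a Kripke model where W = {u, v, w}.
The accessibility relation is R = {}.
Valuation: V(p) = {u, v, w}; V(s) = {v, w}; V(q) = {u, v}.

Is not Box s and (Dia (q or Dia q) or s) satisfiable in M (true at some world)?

Let φ = not Box s and (Dia (q or Dia q) or s). Evaluate φ at each world:
  u (successors ∅): φ is false.
  v (successors ∅): φ is false.
  w (successors ∅): φ is false.
For instance, at w:
  At w: not Box s is false, Dia (q or Dia q) or s is true, so not Box s and (Dia (q or Dia q) or s) is false.
    At w: Box s is true, so not Box s is false.
      At w: no accessible worlds, so Box s holds vacuously.
    At w: Dia (q or Dia q) is false, s is true, so Dia (q or Dia q) or s is true.
      At w: no accessible worlds, so Dia (q or Dia q) is false.

No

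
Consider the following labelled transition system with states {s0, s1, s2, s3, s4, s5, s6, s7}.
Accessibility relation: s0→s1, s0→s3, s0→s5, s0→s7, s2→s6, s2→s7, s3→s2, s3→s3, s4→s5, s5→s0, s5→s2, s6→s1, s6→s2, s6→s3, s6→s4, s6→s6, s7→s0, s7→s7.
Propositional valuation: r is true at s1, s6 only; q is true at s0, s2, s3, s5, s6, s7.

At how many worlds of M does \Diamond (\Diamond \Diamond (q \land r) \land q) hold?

Recall that \Diamond ψ holds at a world iff ψ holds at some accessible world.
Let φ = \Diamond (\Diamond \Diamond (q \land r) \land q). Evaluate φ at each world:
  s0 (successors {s1, s3, s5, s7}): φ is true.
  s1 (successors ∅): φ is false.
  s2 (successors {s6, s7}): φ is true.
  s3 (successors {s2, s3}): φ is true.
  s4 (successors {s5}): φ is true.
  s5 (successors {s0, s2}): φ is true.
  s6 (successors {s1, s2, s3, s4, s6}): φ is true.
  s7 (successors {s0, s7}): φ is false.
For instance, at s5:
  At s5: \Diamond (\Diamond \Diamond (q \land r) \land q) requires \Diamond \Diamond (q \land r) \land q at some successor in {s0, s2}.
    \Diamond \Diamond (q \land r) \land q holds at s2, so \Diamond (\Diamond \Diamond (q \land r) \land q) is true at s5.
      At s2: \Diamond \Diamond (q \land r) is true, q is true, so \Diamond \Diamond (q \land r) \land q is true.
Satisfying worlds: {s0, s2, s3, s4, s5, s6}

6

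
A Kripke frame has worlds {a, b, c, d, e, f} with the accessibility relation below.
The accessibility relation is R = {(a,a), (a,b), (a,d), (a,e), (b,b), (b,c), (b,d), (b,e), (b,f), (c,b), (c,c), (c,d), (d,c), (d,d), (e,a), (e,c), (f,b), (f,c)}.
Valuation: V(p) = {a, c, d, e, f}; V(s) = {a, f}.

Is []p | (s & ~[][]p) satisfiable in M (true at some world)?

Yes

Let φ = []p | (s & ~[][]p). Evaluate φ at each world:
  a (successors {a, b, d, e}): φ is true.
  b (successors {b, c, d, e, f}): φ is false.
  c (successors {b, c, d}): φ is false.
  d (successors {c, d}): φ is true.
  e (successors {a, c}): φ is true.
  f (successors {b, c}): φ is true.
Detail at a (witness):
  At a: []p is false, s & ~[][]p is true, so []p | (s & ~[][]p) is true.
    At a: []p requires p at every successor {a, b, d, e}.
      p fails at b, so []p is false at a.
    At a: s is true, ~[][]p is true, so s & ~[][]p is true.
      At a: [][]p is false, so ~[][]p is true.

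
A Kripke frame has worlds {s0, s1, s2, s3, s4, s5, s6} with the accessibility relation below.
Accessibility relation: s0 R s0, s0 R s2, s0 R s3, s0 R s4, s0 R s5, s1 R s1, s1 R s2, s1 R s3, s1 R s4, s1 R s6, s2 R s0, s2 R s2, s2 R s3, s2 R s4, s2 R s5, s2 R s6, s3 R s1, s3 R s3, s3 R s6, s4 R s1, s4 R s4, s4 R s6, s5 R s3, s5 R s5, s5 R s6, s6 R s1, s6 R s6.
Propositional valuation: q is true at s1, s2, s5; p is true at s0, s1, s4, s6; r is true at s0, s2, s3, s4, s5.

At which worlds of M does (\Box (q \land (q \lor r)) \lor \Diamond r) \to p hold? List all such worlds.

s0, s1, s4, s6

Let φ = (\Box (q \land (q \lor r)) \lor \Diamond r) \to p. Evaluate φ at each world:
  s0 (successors {s0, s2, s3, s4, s5}): φ is true.
  s1 (successors {s1, s2, s3, s4, s6}): φ is true.
  s2 (successors {s0, s2, s3, s4, s5, s6}): φ is false.
  s3 (successors {s1, s3, s6}): φ is false.
  s4 (successors {s1, s4, s6}): φ is true.
  s5 (successors {s3, s5, s6}): φ is false.
  s6 (successors {s1, s6}): φ is true.
For instance, at s3:
  At s3: \Box (q \land (q \lor r)) \lor \Diamond r is true, p is false, so (\Box (q \land (q \lor r)) \lor \Diamond r) \to p is false.
    At s3: \Box (q \land (q \lor r)) is false, \Diamond r is true, so \Box (q \land (q \lor r)) \lor \Diamond r is true.
      At s3: \Box (q \land (q \lor r)) requires q \land (q \lor r) at every successor {s1, s3, s6}.
        q \land (q \lor r) fails at s3, so \Box (q \land (q \lor r)) is false at s3.
      At s3: \Diamond r requires r at some successor in {s1, s3, s6}.
        r holds at s3, so \Diamond r is true at s3.
Satisfying worlds: {s0, s1, s4, s6}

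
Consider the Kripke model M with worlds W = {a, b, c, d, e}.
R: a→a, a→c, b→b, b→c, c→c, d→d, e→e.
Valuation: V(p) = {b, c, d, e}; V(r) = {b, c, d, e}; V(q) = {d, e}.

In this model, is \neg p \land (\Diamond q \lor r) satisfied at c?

At c: \neg p is false, \Diamond q \lor r is true, so \neg p \land (\Diamond q \lor r) is false.
  At c: \Diamond q is false, r is true, so \Diamond q \lor r is true.
    At c: \Diamond q requires q at some successor in {c}.
      At c: q is false.
    So \Diamond q is false at c.

No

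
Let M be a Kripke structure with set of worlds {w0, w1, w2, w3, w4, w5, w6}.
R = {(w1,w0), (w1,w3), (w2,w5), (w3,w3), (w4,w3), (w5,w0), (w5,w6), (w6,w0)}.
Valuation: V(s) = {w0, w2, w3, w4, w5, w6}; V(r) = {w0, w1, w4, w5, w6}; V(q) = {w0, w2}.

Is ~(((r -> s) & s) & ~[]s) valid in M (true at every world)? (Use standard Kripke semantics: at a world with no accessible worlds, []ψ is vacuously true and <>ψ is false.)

Yes

Let φ = ~(((r -> s) & s) & ~[]s). Evaluate φ at each world:
  w0 (successors ∅): φ is true.
  w1 (successors {w0, w3}): φ is true.
  w2 (successors {w5}): φ is true.
  w3 (successors {w3}): φ is true.
  w4 (successors {w3}): φ is true.
  w5 (successors {w0, w6}): φ is true.
  w6 (successors {w0}): φ is true.
For instance, at w3:
  At w3: ((r -> s) & s) & ~[]s is false, so ~(((r -> s) & s) & ~[]s) is true.
    At w3: (r -> s) & s is true, ~[]s is false, so ((r -> s) & s) & ~[]s is false.
      At w3: []s is true, so ~[]s is false.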